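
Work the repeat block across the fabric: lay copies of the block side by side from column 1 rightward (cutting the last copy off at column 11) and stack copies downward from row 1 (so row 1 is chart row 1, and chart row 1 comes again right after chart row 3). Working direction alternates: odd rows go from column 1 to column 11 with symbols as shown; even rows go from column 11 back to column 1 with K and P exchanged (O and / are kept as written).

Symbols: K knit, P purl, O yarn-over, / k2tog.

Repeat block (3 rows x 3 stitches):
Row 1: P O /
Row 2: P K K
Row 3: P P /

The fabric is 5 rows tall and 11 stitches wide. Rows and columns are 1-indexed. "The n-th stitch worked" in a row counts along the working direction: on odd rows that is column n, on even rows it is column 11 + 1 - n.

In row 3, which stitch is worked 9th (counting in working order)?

== STITCH ==
/

Derivation:
Row 3: (3-1) mod 3 = 2, so use chart row 3. Odd row -> RS.
Chart row 3 tiled across columns 1-11: P P / P P / P P / P P
Right side: take the tiled row as-is (worked left to right from column 1).
Counting 9 along the worked row gives /.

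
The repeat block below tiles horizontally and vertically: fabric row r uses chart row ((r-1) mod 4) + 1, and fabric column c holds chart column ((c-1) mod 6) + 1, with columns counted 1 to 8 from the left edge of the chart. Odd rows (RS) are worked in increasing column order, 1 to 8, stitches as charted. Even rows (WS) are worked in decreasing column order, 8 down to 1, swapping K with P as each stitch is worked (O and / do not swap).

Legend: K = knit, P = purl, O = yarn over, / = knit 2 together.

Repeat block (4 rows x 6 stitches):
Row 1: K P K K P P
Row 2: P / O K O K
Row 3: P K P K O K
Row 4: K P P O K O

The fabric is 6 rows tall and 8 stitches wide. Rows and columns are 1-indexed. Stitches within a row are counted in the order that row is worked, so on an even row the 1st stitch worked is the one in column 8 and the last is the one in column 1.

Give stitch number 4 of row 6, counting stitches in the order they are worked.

Row 6: (6-1) mod 4 = 1, so use chart row 2. Even row -> WS.
Chart row 2 tiled across columns 1-8: P / O K O K P /
WS: work from column 8 back to column 1 (reverse the tiled row), swapping K<->P (O and / unchanged).
Row 6 as worked: / K P O P O / K
Stitch 4 in working order -> O

Stitch:
O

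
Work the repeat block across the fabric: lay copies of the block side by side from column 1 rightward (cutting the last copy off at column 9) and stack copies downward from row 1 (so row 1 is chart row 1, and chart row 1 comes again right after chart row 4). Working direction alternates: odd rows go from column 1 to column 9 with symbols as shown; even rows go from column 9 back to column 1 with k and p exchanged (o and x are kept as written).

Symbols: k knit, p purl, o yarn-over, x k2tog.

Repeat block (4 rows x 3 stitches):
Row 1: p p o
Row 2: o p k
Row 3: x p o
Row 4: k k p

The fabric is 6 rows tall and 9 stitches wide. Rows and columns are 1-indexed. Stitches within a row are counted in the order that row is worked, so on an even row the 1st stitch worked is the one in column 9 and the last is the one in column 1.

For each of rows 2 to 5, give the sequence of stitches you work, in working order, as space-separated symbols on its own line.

Row 2: chart row 2, WS - tiled (columns 1-9): o p k o p k o p k; work from column 9 back to 1 with k<->p swapped.
Row 3: chart row 3, RS - tile across columns 1-9 and work as-is.
Row 4: chart row 4, WS - tiled (columns 1-9): k k p k k p k k p; work from column 9 back to 1 with k<->p swapped.
Row 5: chart row 1, RS - tile across columns 1-9 and work as-is.

Rows as worked:
p k o p k o p k o
x p o x p o x p o
k p p k p p k p p
p p o p p o p p o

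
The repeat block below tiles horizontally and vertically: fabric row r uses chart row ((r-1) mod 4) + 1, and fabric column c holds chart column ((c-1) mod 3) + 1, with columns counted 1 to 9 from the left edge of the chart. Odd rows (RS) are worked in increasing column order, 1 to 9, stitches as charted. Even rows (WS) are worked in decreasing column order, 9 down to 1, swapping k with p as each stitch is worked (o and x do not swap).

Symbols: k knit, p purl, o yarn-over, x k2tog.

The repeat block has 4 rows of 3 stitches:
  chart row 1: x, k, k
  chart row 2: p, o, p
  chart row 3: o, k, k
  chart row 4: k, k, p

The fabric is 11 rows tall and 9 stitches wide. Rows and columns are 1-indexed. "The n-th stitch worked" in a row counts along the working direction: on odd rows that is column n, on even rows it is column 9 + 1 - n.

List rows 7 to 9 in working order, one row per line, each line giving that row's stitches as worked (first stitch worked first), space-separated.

== ROWS AS WORKED ==
o k k o k k o k k
k p p k p p k p p
x k k x k k x k k

Derivation:
Row 7: chart row 3, RS - tile across columns 1-9 and work as-is.
Row 8: chart row 4, WS - tiled (columns 1-9): k k p k k p k k p; work from column 9 back to 1 with k<->p swapped.
Row 9: chart row 1, RS - tile across columns 1-9 and work as-is.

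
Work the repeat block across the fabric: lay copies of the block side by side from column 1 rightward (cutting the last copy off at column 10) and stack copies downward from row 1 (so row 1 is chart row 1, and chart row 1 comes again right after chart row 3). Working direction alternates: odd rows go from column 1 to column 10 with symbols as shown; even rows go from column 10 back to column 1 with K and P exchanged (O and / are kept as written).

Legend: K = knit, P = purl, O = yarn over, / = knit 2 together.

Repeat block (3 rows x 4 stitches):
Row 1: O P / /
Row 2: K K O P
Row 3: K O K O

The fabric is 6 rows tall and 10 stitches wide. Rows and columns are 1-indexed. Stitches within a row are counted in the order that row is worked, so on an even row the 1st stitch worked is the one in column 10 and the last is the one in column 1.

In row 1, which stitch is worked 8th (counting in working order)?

Row 1: (1-1) mod 3 = 0, so use chart row 1. Odd row -> RS.
Chart row 1 tiled across columns 1-10: O P / / O P / / O P
RS row: no reversal, no swap; stitch n worked = column n.
Stitch 8 in working order -> /

Result:
/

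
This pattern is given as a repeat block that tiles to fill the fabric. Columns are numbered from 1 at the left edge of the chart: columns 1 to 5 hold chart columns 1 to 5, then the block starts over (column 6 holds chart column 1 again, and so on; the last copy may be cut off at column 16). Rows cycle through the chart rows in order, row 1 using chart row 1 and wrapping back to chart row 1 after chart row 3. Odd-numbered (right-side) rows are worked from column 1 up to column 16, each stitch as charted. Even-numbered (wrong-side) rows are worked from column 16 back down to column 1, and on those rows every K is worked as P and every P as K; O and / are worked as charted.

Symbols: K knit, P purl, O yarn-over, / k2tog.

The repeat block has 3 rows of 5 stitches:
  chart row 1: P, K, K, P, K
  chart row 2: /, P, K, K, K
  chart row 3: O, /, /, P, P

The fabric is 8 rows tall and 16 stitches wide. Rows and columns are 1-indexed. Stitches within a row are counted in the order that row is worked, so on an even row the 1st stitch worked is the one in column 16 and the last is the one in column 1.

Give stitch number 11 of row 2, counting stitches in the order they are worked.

Stitch:
/

Derivation:
Row 2: (2-1) mod 3 = 1, so use chart row 2. Even row -> WS.
Chart row 2 tiled across columns 1-16: / P K K K / P K K K / P K K K /
WS: work from column 16 back to column 1 (reverse the tiled row), swapping K<->P (O and / unchanged).
Row 2 as worked: / P P P K / P P P K / P P P K /
The 11th stitch worked is /.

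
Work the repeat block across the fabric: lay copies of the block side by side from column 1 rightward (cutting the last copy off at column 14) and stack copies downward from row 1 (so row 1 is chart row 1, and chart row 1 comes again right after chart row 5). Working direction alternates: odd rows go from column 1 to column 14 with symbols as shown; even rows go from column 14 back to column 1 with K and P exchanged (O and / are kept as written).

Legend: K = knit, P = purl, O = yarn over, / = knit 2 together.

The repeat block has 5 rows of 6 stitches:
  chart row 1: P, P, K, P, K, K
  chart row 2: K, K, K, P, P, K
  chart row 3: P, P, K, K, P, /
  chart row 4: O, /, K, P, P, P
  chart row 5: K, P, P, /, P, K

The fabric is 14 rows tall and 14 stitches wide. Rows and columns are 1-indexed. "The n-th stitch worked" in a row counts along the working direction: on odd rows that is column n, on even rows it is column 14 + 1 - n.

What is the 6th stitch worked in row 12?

Result:
P

Derivation:
For row 12: chart row = ((12-1) mod 5) + 1 = 2; this is a WS (even) row.
Chart row 2 tiled across columns 1-14: K K K P P K K K K P P K K K
WS: work from column 14 back to column 1 (reverse the tiled row), swapping K<->P (O and / unchanged).
Row 12 as worked: P P P K K P P P P K K P P P
Stitch 6 in working order -> P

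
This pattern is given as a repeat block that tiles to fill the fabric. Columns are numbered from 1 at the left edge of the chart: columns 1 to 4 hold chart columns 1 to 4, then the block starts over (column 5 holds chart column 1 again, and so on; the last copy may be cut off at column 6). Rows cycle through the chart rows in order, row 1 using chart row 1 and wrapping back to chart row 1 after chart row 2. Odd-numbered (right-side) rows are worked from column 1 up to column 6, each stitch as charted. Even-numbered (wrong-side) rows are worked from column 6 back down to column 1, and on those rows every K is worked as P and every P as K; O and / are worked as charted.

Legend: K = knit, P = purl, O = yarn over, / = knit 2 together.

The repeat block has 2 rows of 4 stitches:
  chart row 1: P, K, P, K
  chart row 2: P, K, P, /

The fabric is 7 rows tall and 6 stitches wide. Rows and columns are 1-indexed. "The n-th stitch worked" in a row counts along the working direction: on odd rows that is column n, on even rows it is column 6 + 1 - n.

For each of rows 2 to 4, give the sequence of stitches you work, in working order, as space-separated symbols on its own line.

Result:
P K / K P K
P K P K P K
P K / K P K

Derivation:
Row 2: chart row 2, WS - tiled (columns 1-6): P K P / P K; work from column 6 back to 1 with K<->P swapped.
Row 3: chart row 1, RS - tile across columns 1-6 and work as-is.
Row 4: chart row 2, WS - tiled (columns 1-6): P K P / P K; work from column 6 back to 1 with K<->P swapped.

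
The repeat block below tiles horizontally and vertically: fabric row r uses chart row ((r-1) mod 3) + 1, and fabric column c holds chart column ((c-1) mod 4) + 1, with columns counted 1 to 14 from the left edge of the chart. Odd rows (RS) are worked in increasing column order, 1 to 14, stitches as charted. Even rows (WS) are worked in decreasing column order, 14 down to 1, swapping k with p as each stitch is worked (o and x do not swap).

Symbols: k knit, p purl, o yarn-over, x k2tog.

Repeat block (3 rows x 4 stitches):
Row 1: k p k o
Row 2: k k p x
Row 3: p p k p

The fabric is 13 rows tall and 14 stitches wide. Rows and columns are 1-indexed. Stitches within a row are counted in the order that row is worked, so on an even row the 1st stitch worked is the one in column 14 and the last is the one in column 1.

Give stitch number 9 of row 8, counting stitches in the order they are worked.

Row 8: (8-1) mod 3 = 1, so use chart row 2. Even row -> WS.
Chart row 2 tiled across columns 1-14: k k p x k k p x k k p x k k
Wrong side: read the tiled row from column 14 down to 1 and exchange k with p (leave o, x).
Row 8 as worked: p p x k p p x k p p x k p p
Stitch 9 in working order -> p

Stitch:
p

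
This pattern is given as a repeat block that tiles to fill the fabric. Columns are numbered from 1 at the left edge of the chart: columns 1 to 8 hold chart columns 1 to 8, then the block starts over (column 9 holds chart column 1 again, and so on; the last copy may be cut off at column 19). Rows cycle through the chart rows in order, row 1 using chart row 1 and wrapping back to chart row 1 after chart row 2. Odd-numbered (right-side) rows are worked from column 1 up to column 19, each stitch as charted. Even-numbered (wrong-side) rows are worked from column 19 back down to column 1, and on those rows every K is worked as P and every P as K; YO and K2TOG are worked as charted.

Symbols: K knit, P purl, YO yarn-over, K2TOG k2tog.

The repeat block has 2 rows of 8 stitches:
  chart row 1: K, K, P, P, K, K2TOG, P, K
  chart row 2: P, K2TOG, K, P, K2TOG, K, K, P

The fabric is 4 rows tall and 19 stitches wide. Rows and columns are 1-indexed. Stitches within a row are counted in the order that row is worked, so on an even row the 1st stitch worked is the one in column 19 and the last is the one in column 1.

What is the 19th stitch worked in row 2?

Row 2: (2-1) mod 2 = 1, so use chart row 2. Even row -> WS.
Chart row 2 tiled across columns 1-19: P K2TOG K P K2TOG K K P P K2TOG K P K2TOG K K P P K2TOG K
Wrong side: read the tiled row from column 19 down to 1 and exchange K with P (leave YO, K2TOG).
Row 2 as worked: P K2TOG K K P P K2TOG K P K2TOG K K P P K2TOG K P K2TOG K
Counting 19 along the worked row gives K.

Result:
K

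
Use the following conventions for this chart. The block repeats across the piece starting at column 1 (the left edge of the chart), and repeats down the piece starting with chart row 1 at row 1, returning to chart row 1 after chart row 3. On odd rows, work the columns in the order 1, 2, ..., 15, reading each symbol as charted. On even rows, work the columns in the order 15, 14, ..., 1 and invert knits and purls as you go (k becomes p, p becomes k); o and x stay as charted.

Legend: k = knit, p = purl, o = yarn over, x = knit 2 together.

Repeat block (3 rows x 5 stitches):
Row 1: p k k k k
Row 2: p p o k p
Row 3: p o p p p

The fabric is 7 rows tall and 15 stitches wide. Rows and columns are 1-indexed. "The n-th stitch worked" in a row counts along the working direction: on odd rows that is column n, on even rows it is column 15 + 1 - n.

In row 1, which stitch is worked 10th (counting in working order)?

Stitch:
k

Derivation:
For row 1: chart row = ((1-1) mod 3) + 1 = 1; this is a RS (odd) row.
Chart row 1 tiled across columns 1-15: p k k k k p k k k k p k k k k
RS: work column 1 to column 15, symbols as charted — the tiled row is the row as worked.
Stitch 10 in working order -> k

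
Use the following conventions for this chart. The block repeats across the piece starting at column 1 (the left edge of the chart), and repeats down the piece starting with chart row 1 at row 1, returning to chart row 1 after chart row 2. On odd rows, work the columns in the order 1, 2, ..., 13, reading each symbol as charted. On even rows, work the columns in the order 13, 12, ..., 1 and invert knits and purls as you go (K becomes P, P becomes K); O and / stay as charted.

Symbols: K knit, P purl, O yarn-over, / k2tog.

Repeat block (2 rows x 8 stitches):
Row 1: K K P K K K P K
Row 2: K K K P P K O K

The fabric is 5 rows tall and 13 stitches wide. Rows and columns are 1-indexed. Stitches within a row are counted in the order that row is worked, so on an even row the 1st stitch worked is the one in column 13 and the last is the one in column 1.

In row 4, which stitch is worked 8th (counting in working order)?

== STITCH ==
P

Derivation:
Row 4: (4-1) mod 2 = 1, so use chart row 2. Even row -> WS.
Chart row 2 tiled across columns 1-13: K K K P P K O K K K K P P
Wrong side: read the tiled row from column 13 down to 1 and exchange K with P (leave O, /).
Row 4 as worked: K K P P P P O P K K P P P
Stitch 8 in working order -> P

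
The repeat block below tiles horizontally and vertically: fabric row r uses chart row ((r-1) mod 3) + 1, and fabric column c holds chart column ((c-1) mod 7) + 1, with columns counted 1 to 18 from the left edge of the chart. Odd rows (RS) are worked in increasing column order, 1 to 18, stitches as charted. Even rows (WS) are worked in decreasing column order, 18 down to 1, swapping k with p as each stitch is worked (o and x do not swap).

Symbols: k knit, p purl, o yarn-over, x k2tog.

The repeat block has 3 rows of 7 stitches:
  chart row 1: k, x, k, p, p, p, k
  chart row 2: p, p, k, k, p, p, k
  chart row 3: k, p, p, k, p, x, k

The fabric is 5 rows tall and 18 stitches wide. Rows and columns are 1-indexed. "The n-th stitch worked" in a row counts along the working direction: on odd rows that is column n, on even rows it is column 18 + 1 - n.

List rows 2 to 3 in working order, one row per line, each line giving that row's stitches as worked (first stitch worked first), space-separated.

Result:
p p k k p k k p p k k p k k p p k k
k p p k p x k k p p k p x k k p p k

Derivation:
Row 2: chart row 2, WS - tiled (columns 1-18): p p k k p p k p p k k p p k p p k k; work from column 18 back to 1 with k<->p swapped.
Row 3: chart row 3, RS - tile across columns 1-18 and work as-is.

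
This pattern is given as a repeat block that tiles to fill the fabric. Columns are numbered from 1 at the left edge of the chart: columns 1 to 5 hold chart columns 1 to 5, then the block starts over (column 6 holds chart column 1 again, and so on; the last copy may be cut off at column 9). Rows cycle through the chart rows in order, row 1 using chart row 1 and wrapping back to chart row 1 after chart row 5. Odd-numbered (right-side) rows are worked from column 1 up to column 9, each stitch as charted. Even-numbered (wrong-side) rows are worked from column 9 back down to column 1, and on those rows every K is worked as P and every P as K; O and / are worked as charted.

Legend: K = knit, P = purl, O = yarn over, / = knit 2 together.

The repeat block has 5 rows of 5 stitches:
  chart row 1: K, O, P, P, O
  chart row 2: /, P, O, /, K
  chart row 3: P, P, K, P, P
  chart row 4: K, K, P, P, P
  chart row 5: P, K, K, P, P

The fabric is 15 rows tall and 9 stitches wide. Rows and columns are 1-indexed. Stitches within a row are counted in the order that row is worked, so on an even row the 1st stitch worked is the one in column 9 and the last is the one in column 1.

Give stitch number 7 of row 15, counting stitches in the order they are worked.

Row 15: (15-1) mod 5 = 4, so use chart row 5. Odd row -> RS.
Chart row 5 tiled across columns 1-9: P K K P P P K K P
Right side: take the tiled row as-is (worked left to right from column 1).
The 7th stitch worked is K.

== STITCH ==
K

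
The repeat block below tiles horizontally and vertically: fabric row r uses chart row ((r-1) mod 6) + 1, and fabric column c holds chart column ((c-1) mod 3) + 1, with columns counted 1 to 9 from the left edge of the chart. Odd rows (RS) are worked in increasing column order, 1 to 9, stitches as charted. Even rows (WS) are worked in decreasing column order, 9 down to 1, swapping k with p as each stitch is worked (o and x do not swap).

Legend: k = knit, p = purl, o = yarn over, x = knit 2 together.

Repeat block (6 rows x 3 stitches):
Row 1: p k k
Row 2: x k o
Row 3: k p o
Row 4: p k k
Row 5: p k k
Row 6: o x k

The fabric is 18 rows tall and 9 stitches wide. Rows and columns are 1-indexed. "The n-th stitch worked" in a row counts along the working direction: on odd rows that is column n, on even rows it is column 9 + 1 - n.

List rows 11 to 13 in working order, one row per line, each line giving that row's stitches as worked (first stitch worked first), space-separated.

Row 11: chart row 5, RS - tile across columns 1-9 and work as-is.
Row 12: chart row 6, WS - tiled (columns 1-9): o x k o x k o x k; work from column 9 back to 1 with k<->p swapped.
Row 13: chart row 1, RS - tile across columns 1-9 and work as-is.

Rows as worked:
p k k p k k p k k
p x o p x o p x o
p k k p k k p k k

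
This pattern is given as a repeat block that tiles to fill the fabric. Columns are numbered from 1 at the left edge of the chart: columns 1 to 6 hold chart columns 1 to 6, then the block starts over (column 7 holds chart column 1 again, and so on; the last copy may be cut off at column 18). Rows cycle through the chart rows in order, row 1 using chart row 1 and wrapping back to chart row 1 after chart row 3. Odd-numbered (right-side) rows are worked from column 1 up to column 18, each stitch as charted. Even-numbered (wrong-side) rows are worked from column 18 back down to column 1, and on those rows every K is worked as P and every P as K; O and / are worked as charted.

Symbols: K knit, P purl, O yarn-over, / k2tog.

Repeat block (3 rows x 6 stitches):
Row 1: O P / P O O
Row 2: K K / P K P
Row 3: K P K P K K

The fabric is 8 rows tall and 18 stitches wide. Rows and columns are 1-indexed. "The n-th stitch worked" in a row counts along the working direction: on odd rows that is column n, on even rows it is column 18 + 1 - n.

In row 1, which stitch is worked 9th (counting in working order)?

Row 1: (1-1) mod 3 = 0, so use chart row 1. Odd row -> RS.
Chart row 1 tiled across columns 1-18: O P / P O O O P / P O O O P / P O O
Right side: take the tiled row as-is (worked left to right from column 1).
The 9th stitch worked is /.

== STITCH ==
/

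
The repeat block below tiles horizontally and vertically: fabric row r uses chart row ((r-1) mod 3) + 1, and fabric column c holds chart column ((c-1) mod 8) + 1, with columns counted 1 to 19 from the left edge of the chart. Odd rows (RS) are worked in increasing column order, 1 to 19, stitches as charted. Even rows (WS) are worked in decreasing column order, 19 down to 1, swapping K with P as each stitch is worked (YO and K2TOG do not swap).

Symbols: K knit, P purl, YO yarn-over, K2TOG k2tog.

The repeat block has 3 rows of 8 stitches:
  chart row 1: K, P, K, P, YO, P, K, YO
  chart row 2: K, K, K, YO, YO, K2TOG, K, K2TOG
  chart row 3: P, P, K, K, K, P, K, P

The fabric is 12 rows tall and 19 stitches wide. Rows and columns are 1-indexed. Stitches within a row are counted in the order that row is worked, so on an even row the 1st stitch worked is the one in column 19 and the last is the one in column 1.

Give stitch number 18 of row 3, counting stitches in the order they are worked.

Row 3 uses chart row ((3-1) mod 3)+1 = 3. Row 3 is odd, so RS.
Chart row 3 tiled across columns 1-19: P P K K K P K P P P K K K P K P P P K
Right side: take the tiled row as-is (worked left to right from column 1).
The 18th stitch worked is P.

Stitch:
P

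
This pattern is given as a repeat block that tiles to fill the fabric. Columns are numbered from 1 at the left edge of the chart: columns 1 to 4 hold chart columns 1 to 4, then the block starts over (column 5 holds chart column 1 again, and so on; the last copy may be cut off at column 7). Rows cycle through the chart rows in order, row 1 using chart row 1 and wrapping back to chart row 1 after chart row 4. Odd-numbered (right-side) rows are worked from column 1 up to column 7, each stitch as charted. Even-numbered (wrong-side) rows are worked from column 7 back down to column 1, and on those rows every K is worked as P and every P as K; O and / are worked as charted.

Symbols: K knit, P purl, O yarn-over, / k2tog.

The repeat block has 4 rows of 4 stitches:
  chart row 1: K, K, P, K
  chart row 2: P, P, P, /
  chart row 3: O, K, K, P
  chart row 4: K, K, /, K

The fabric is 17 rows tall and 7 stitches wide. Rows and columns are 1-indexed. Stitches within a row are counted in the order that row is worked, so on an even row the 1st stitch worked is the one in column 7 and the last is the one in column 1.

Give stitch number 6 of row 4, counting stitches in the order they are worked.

Row 4 uses chart row ((4-1) mod 4)+1 = 4. Row 4 is even, so WS.
Chart row 4 tiled across columns 1-7: K K / K K K /
Wrong side: read the tiled row from column 7 down to 1 and exchange K with P (leave O, /).
Row 4 as worked: / P P P / P P
The 6th stitch worked is P.

Result:
P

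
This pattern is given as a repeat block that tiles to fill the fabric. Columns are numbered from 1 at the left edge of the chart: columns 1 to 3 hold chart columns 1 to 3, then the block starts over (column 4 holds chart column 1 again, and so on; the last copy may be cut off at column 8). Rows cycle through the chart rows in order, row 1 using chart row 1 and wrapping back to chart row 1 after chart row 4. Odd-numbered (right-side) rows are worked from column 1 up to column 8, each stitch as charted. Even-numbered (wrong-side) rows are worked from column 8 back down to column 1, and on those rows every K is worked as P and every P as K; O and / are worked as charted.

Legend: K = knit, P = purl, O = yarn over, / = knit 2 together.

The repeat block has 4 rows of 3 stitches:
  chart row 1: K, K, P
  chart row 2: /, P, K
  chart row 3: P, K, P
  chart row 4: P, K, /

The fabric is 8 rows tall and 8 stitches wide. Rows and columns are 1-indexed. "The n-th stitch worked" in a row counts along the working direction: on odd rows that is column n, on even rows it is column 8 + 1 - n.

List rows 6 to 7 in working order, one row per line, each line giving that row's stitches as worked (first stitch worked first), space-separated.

Rows as worked:
K / P K / P K /
P K P P K P P K

Derivation:
Row 6: chart row 2, WS - tiled (columns 1-8): / P K / P K / P; work from column 8 back to 1 with K<->P swapped.
Row 7: chart row 3, RS - tile across columns 1-8 and work as-is.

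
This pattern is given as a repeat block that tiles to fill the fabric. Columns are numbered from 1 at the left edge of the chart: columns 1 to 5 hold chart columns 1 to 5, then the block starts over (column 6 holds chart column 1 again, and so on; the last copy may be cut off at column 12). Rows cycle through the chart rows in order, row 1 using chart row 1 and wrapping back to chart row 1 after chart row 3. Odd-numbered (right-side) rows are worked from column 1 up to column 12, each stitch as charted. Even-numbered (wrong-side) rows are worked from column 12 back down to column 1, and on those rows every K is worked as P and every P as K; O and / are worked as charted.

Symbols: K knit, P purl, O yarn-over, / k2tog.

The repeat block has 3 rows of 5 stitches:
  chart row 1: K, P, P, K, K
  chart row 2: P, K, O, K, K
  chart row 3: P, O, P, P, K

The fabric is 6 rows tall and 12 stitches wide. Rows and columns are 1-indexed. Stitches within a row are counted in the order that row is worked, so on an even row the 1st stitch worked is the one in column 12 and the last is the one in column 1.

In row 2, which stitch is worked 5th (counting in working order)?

== STITCH ==
O

Derivation:
For row 2: chart row = ((2-1) mod 3) + 1 = 2; this is a WS (even) row.
Chart row 2 tiled across columns 1-12: P K O K K P K O K K P K
WS row: flip the tiled sequence (start at column 12) and apply K<->P; O and / stay.
Row 2 as worked: P K P P O P K P P O P K
Counting 5 along the worked row gives O.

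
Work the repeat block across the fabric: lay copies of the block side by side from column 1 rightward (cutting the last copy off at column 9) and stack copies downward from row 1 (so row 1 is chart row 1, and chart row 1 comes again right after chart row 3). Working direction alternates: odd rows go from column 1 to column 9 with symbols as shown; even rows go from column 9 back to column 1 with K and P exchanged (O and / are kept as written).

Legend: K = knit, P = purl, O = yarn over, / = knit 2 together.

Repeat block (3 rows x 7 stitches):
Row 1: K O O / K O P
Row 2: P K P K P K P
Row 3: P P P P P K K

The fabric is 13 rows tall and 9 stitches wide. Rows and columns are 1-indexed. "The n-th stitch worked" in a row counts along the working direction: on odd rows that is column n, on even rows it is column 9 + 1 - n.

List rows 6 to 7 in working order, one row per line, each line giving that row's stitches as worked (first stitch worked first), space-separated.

Result:
K K P P K K K K K
K O O / K O P K O

Derivation:
Row 6: chart row 3, WS - tiled (columns 1-9): P P P P P K K P P; work from column 9 back to 1 with K<->P swapped.
Row 7: chart row 1, RS - tile across columns 1-9 and work as-is.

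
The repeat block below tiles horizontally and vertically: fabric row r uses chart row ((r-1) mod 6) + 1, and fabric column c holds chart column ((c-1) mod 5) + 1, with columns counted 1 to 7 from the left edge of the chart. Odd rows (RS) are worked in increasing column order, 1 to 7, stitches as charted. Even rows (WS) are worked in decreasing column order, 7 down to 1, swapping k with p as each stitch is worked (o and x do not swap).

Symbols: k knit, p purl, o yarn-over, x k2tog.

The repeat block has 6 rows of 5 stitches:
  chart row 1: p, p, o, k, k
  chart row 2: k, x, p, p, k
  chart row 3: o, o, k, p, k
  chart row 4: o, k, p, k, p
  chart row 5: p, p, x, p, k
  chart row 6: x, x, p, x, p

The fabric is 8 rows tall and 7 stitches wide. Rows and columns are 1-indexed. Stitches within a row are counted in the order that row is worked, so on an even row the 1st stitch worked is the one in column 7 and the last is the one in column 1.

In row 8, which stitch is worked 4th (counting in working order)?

Stitch:
k

Derivation:
Row 8 uses chart row ((8-1) mod 6)+1 = 2. Row 8 is even, so WS.
Chart row 2 tiled across columns 1-7: k x p p k k x
WS row: flip the tiled sequence (start at column 7) and apply k<->p; o and x stay.
Row 8 as worked: x p p k k x p
Stitch 4 in working order -> k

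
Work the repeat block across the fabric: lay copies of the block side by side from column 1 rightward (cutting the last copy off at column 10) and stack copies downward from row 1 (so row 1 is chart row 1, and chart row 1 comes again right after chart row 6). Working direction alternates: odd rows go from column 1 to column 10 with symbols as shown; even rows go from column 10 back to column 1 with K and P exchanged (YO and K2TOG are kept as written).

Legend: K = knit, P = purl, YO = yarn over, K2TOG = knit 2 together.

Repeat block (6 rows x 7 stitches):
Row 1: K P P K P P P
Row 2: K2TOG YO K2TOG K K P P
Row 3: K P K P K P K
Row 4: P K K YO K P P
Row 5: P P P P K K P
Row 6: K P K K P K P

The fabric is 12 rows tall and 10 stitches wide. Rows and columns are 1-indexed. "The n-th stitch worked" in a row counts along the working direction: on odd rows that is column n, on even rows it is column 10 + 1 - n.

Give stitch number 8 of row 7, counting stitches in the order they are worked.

Result:
K

Derivation:
For row 7: chart row = ((7-1) mod 6) + 1 = 1; this is a RS (odd) row.
Chart row 1 tiled across columns 1-10: K P P K P P P K P P
RS row: no reversal, no swap; stitch n worked = column n.
Stitch 8 in working order -> K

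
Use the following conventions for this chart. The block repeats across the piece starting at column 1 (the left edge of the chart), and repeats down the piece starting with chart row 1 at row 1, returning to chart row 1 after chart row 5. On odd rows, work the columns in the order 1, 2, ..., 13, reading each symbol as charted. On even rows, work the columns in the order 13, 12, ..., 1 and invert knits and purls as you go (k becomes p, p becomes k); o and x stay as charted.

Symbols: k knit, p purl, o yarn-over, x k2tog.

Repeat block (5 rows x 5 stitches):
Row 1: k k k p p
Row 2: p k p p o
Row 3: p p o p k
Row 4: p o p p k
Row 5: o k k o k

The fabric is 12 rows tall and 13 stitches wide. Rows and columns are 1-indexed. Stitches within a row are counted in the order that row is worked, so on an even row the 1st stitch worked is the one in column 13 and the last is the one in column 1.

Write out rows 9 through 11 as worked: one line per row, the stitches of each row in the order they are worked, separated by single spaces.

Result:
p o p p k p o p p k p o p
p p o p o p p o p o p p o
k k k p p k k k p p k k k

Derivation:
Row 9: chart row 4, RS - tile across columns 1-13 and work as-is.
Row 10: chart row 5, WS - tiled (columns 1-13): o k k o k o k k o k o k k; work from column 13 back to 1 with k<->p swapped.
Row 11: chart row 1, RS - tile across columns 1-13 and work as-is.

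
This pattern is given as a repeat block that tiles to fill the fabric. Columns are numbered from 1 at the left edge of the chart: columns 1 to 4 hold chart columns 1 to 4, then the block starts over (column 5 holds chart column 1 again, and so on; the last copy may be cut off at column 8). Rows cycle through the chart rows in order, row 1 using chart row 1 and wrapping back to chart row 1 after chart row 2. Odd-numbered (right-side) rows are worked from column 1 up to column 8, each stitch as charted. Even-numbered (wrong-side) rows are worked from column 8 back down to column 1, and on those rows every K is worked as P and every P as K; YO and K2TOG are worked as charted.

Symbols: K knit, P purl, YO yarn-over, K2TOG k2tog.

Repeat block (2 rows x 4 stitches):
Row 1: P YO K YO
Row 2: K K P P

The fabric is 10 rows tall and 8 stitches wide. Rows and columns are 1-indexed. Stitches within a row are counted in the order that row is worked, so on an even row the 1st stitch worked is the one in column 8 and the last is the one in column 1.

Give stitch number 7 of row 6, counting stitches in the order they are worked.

Row 6 uses chart row ((6-1) mod 2)+1 = 2. Row 6 is even, so WS.
Chart row 2 tiled across columns 1-8: K K P P K K P P
WS: work from column 8 back to column 1 (reverse the tiled row), swapping K<->P (YO and K2TOG unchanged).
Row 6 as worked: K K P P K K P P
The 7th stitch worked is P.

Result:
P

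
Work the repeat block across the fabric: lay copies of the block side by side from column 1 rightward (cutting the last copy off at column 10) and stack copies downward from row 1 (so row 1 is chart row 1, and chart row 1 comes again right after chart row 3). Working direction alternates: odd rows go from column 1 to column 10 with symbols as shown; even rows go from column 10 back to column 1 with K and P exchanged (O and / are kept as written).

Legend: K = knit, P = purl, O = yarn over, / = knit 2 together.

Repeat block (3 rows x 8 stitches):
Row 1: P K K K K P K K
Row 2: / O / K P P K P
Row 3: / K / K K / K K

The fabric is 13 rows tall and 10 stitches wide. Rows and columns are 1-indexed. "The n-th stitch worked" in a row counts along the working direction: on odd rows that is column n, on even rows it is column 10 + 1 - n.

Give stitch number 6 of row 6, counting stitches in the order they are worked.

Result:
P

Derivation:
For row 6: chart row = ((6-1) mod 3) + 1 = 3; this is a WS (even) row.
Chart row 3 tiled across columns 1-10: / K / K K / K K / K
Wrong side: read the tiled row from column 10 down to 1 and exchange K with P (leave O, /).
Row 6 as worked: P / P P / P P / P /
Counting 6 along the worked row gives P.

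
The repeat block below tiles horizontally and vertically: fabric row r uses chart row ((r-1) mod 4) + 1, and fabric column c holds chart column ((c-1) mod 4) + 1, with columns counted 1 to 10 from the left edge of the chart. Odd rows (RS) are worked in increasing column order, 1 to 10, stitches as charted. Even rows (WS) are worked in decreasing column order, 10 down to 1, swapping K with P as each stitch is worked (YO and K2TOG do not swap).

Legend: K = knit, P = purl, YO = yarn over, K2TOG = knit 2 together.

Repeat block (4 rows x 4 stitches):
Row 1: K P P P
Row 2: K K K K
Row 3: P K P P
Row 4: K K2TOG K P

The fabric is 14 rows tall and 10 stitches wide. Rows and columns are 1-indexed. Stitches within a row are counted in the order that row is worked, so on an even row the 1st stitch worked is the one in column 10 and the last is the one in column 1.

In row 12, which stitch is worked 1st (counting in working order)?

Row 12 uses chart row ((12-1) mod 4)+1 = 4. Row 12 is even, so WS.
Chart row 4 tiled across columns 1-10: K K2TOG K P K K2TOG K P K K2TOG
Wrong side: read the tiled row from column 10 down to 1 and exchange K with P (leave YO, K2TOG).
Row 12 as worked: K2TOG P K P K2TOG P K P K2TOG P
Counting 1 along the worked row gives K2TOG.

Stitch:
K2TOG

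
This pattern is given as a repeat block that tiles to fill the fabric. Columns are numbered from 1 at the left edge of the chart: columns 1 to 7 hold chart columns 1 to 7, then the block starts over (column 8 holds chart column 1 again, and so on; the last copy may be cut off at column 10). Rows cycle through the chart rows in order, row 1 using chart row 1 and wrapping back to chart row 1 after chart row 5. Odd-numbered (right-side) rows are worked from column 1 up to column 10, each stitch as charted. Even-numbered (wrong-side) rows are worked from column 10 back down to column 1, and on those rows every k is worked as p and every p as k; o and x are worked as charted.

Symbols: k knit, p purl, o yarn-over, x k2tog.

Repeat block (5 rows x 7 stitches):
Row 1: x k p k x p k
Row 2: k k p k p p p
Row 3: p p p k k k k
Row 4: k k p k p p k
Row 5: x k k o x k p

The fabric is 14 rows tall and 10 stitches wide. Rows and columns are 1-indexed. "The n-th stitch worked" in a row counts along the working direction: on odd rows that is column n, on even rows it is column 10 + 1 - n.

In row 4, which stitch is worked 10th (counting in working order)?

Stitch:
p

Derivation:
For row 4: chart row = ((4-1) mod 5) + 1 = 4; this is a WS (even) row.
Chart row 4 tiled across columns 1-10: k k p k p p k k k p
WS row: flip the tiled sequence (start at column 10) and apply k<->p; o and x stay.
Row 4 as worked: k p p p k k p k p p
Stitch 10 in working order -> p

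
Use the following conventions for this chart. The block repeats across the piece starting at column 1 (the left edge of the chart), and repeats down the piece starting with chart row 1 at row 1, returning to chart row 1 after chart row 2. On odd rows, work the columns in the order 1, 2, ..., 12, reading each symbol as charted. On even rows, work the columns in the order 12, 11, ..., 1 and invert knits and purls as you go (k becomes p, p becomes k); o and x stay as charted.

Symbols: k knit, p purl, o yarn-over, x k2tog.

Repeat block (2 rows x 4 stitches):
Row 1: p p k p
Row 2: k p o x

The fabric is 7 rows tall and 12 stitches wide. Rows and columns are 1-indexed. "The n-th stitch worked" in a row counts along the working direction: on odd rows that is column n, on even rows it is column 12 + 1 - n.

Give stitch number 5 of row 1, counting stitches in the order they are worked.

Row 1 uses chart row ((1-1) mod 2)+1 = 1. Row 1 is odd, so RS.
Chart row 1 tiled across columns 1-12: p p k p p p k p p p k p
Right side: take the tiled row as-is (worked left to right from column 1).
Stitch 5 in working order -> p

Stitch:
p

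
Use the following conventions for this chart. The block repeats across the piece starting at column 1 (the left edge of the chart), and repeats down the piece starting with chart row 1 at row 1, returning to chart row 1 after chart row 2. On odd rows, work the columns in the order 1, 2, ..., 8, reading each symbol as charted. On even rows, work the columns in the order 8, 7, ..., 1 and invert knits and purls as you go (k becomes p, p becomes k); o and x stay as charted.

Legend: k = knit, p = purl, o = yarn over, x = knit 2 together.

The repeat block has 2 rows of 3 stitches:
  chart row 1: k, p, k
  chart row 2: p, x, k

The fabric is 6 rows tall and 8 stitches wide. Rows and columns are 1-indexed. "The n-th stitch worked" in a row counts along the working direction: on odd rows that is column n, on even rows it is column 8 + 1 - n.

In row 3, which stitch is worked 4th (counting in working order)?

Row 3 uses chart row ((3-1) mod 2)+1 = 1. Row 3 is odd, so RS.
Chart row 1 tiled across columns 1-8: k p k k p k k p
Right side: take the tiled row as-is (worked left to right from column 1).
The 4th stitch worked is k.

Stitch:
k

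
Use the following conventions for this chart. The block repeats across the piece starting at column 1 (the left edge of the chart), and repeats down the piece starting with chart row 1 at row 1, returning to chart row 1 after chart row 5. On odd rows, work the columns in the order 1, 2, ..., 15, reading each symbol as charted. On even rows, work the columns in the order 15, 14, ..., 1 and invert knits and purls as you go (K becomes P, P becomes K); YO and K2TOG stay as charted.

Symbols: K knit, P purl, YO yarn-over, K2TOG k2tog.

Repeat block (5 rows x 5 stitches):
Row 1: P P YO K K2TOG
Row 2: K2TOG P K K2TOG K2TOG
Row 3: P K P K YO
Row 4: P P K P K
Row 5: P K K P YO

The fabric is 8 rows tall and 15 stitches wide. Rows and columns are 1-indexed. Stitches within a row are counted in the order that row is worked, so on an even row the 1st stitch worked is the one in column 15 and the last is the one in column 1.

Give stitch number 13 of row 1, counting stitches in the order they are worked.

Row 1 uses chart row ((1-1) mod 5)+1 = 1. Row 1 is odd, so RS.
Chart row 1 tiled across columns 1-15: P P YO K K2TOG P P YO K K2TOG P P YO K K2TOG
RS: work column 1 to column 15, symbols as charted — the tiled row is the row as worked.
The 13th stitch worked is YO.

Result:
YO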